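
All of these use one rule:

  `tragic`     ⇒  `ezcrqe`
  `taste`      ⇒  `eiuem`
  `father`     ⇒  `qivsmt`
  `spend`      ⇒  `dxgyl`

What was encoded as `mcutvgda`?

Shifts by position in tragic: pos 0: t→e (+11), pos 1: r→z (+8), pos 2: a→c (+2), pos 3: g→r (+11), pos 4: i→q (+8), pos 5: c→e (+2) — repeating every 3. A repeating key of period 3 is used — shifts +11, +8, +2 over and over.
Decoding mcutvgda: m−11=b, c−8=u, u−2=s, t−11=i, v−8=n, g−2=e, d−11=s, a−8=s.

business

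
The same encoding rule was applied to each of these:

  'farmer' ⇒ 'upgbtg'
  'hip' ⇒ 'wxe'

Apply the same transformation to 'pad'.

eps

Compare letters: f→u is +15, a→p is +15, r→g is +15 — a constant shift. Each letter is shifted forward by 15 in the alphabet (a Caesar shift of +15).
For pad: p+15=e, a+15=p, d+15=s.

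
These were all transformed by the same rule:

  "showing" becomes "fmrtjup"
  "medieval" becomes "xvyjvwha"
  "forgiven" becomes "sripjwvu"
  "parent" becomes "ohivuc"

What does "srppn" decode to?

foggy

s(18)→f(5) and h(7)→m(12) fit y≡23x+7 (mod 26); the inverse of 23 mod 26 is 17. This is an affine cipher: with a=0,…,z=25, each position x becomes (23x+7) mod 26.
Undoing it on srppn: s(18)→17·(18−7)≡5=f; r(17)→17·(17−7)≡14=o; p(15)→17·(15−7)≡6=g; p(15)→17·(15−7)≡6=g; n(13)→17·(13−7)≡24=y (all mod 26).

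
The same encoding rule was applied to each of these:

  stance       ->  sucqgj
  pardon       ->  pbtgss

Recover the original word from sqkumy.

In stance: s→s is +0, t→u is +1, a→c is +2, n→q is +3 — the shift increases by 1 each position. Each letter shifts forward by its position index (0, 1, 2, …) — the shift grows by one for each successive letter.
Reversing it on sqkumy: s−0=s, q−1=p, k−2=i, u−3=r, m−4=i, y−5=t.

spirit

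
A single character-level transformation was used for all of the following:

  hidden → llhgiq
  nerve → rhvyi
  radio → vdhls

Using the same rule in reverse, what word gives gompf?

A repeating key of period 2 is used — shifts +4, +3 over and over.
Reversing it on gompf: g−4=c, o−3=l, m−4=i, p−3=m, f−4=b.

climb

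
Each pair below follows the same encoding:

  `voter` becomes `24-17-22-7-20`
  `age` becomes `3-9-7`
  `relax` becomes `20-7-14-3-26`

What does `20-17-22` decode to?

Letters become their 1-based position plus 2 (so a→3, b→4, …).
Decoding 20-17-22: 20→(20−2)÷1=18=r, 17→(17−2)÷1=15=o, 22→(22−2)÷1=20=t.

rot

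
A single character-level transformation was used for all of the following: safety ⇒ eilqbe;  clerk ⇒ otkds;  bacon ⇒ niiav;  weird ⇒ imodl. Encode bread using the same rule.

nzkml

The shifts repeat in a cycle of length 3: positions 0,1,… shift by +12, +8, +6, then the pattern repeats.
For bread: b+12=n, r+8=z, e+6=k, a+12=m, d+8=l.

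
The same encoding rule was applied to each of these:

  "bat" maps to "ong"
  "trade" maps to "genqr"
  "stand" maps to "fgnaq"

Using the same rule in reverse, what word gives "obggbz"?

bottom

Compare letters: b→o is +13, a→n is +13, t→g is +13 — a constant shift. Each letter is shifted forward by 13 in the alphabet (a Caesar shift of +13).
Reversing it on obggbz: o−13=b, b−13=o, g−13=t, g−13=t, b−13=o, z−13=m.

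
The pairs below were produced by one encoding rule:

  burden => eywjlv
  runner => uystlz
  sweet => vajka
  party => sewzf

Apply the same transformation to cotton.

fsyzvv

In burden: b→e is +3, u→y is +4, r→w is +5, d→j is +6 — the shift increases by 1 each position. The shift increases by 1 at each position, starting from +3: 3, 4, 5, ….
On cotton: c+3=f, o+4=s, t+5=y, t+6=z, o+7=v, n+8=v.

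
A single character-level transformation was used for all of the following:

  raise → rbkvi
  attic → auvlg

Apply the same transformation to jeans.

In raise: r→r is +0, a→b is +1, i→k is +2, s→v is +3 — the shift increases by 1 each position. Letter i (0-indexed) is shifted by i+0, so successive shifts are 0, 1, 2, ….
Applying it to jeans: j+0=j, e+1=f, a+2=c, n+3=q, s+4=w.

jfcqw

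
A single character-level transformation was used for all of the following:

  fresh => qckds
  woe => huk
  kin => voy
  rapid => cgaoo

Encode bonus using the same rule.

The shift depends on letter class: consonant f→q is +11, but vowel e→k is +6. The rule splits by letter class: vowels +6, consonants +11.
For bonus: b(cons)+11=m, o(vowel)+6=u, n(cons)+11=y, u(vowel)+6=a, s(cons)+11=d.

muyad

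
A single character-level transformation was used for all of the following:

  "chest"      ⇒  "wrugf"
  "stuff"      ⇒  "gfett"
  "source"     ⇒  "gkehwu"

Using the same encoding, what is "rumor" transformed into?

c(2)→w(22) and h(7)→r(17) fit y≡25x+24 (mod 26); the inverse of 25 mod 26 is 25. Treating letters as 0–25, the rule is x ↦ 25x + 24 (mod 26).
Applying it to rumor: r(17)→25·17+24≡7=h; u(20)→25·20+24≡4=e; m(12)→25·12+24≡12=m; o(14)→25·14+24≡10=k; r(17)→25·17+24≡7=h (all mod 26).

hemkh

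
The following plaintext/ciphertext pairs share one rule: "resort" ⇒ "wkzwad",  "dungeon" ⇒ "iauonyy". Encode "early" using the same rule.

In resort: r→w is +5, e→k is +6, s→z is +7, o→w is +8 — the shift increases by 1 each position. Each letter shifts forward by (position + 5), i.e. 5, 6, 7, … — the shift grows by one for each successive letter.
Applying it to early: e+5=j, a+6=g, r+7=y, l+8=t, y+9=h.

jgyth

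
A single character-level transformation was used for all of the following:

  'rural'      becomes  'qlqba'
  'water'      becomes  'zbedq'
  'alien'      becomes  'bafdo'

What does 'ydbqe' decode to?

heart

r(17)→q(16) and u(20)→l(11) fit y≡7x+1 (mod 26); the inverse of 7 mod 26 is 15. Each letter's alphabet position (a=0..z=25) is mapped through 7·x+1 mod 26 — an affine cipher.
Reversing it on ydbqe: y(24)→15·(24−1)≡7=h; d(3)→15·(3−1)≡4=e; b(1)→15·(1−1)≡0=a; q(16)→15·(16−1)≡17=r; e(4)→15·(4−1)≡19=t (all mod 26).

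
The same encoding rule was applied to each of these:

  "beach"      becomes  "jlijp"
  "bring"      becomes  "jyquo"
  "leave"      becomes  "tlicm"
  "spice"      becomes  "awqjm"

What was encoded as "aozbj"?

shrub

The shifts repeat in a cycle of length 2: positions 0,1,… shift by +8, +7, then the pattern repeats.
Undoing it on aozbj: a−8=s, o−7=h, z−8=r, b−7=u, j−8=b.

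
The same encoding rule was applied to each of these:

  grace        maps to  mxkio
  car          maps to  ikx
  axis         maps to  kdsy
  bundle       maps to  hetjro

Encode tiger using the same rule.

zsmox

The shift depends on letter class: consonant g→m is +6, but vowel a→k is +10. Vowels shift forward by 10 and consonants shift forward by 6.
For tiger: t(cons)+6=z, i(vowel)+10=s, g(cons)+6=m, e(vowel)+10=o, r(cons)+6=x.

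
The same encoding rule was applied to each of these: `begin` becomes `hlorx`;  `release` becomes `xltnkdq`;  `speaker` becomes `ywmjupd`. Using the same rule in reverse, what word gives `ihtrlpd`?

caliber

In begin: b→h is +6, e→l is +7, g→o is +8, i→r is +9 — the shift increases by 1 each position. Each letter shifts forward by (position + 6), i.e. 6, 7, 8, … — the shift grows by one for each successive letter.
Undoing it on ihtrlpd: i−6=c, h−7=a, t−8=l, r−9=i, l−10=b, p−11=e, d−12=r.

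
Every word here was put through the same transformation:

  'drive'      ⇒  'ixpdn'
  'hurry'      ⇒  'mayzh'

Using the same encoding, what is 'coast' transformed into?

Each letter shifts forward by (position + 5), i.e. 5, 6, 7, … — the shift grows by one for each successive letter.
For coast: c+5=h, o+6=u, a+7=h, s+8=a, t+9=c.

huhac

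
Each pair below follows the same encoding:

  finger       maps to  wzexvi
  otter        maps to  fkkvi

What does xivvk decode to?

Every letter moves 17 places later in the alphabet, wrapping around z→a.
Reversing it on xivvk: x−17=g, i−17=r, v−17=e, v−17=e, k−17=t.

greet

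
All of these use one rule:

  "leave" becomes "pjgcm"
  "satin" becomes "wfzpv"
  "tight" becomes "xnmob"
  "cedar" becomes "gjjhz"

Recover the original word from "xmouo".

In leave: l→p is +4, e→j is +5, a→g is +6, v→c is +7 — the shift increases by 1 each position. The shift increases by 1 at each position, starting from +4: 4, 5, 6, ….
Undoing it on xmouo: x−4=t, m−5=h, o−6=i, u−7=n, o−8=g.

thing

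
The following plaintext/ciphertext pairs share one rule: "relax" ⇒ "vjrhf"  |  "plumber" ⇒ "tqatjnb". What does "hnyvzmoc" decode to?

disorder

In relax: r→v is +4, e→j is +5, l→r is +6, a→h is +7 — the shift increases by 1 each position. The shift increases by 1 at each position, starting from +4: 4, 5, 6, ….
Reversing it on hnyvzmoc: h−4=d, n−5=i, y−6=s, v−7=o, z−8=r, m−9=d, o−10=e, c−11=r.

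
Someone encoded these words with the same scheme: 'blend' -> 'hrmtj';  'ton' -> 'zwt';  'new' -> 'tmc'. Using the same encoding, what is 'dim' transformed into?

Two shifts are in play — +8 for a/e/i/o/u, +6 for every other letter.
On dim: d(cons)+6=j, i(vowel)+8=q, m(cons)+6=s.

jqs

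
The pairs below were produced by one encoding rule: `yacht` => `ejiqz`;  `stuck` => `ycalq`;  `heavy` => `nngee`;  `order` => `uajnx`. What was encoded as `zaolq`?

trick

Shifts by position in yacht: pos 0: y→e (+6), pos 1: a→j (+9), pos 2: c→i (+6), pos 3: h→q (+9) — repeating every 2. A repeating key of period 2 is used — shifts +6, +9 over and over.
Undoing it on zaolq: z−6=t, a−9=r, o−6=i, l−9=c, q−6=k.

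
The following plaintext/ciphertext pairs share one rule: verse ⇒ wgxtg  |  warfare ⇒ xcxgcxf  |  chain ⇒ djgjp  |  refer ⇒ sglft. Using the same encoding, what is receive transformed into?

sgifkbf

Shifts by position in verse: pos 0: v→w (+1), pos 1: e→g (+2), pos 2: r→x (+6), pos 3: s→t (+1), pos 4: e→g (+2) — repeating every 3. It's a Vigenère-style cipher with numeric key [1,2,6]: position i shifts by key[i mod 3].
Applying it to receive: r+1=s, e+2=g, c+6=i, e+1=f, i+2=k, v+6=b, e+1=f.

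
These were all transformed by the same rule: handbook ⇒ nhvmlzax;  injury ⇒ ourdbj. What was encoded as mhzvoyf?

In handbook: h→n is +6, a→h is +7, n→v is +8, d→m is +9 — the shift increases by 1 each position. Each letter shifts forward by (position + 6), i.e. 6, 7, 8, … — the shift grows by one for each successive letter.
Reversing it on mhzvoyf: m−6=g, h−7=a, z−8=r, v−9=m, o−10=e, y−11=n, f−12=t.

garment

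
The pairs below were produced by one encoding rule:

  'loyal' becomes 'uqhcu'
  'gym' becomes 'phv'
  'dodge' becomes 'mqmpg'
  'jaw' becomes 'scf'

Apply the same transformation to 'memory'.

Two shifts are in play — +2 for a/e/i/o/u, +9 for every other letter.
Applying it to memory: m(cons)+9=v, e(vowel)+2=g, m(cons)+9=v, o(vowel)+2=q, r(cons)+9=a, y(cons)+9=h.

vgvqah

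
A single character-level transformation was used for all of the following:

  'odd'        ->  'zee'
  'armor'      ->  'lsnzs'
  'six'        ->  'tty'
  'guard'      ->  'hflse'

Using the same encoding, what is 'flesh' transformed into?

gmpti

The shift depends on letter class: consonant d→e is +1, but vowel o→z is +11. The rule splits by letter class: vowels +11, consonants +1.
For flesh: f(cons)+1=g, l(cons)+1=m, e(vowel)+11=p, s(cons)+1=t, h(cons)+1=i.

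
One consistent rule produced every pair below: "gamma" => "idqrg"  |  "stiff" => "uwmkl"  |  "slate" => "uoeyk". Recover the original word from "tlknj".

rigid

In gamma: g→i is +2, a→d is +3, m→q is +4, m→r is +5 — the shift increases by 1 each position. Letter i (0-indexed) is shifted by i+2, so successive shifts are 2, 3, 4, ….
Reversing it on tlknj: t−2=r, l−3=i, k−4=g, n−5=i, j−6=d.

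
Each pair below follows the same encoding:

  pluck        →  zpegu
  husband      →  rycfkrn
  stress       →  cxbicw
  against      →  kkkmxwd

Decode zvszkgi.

privacy

Shifts by position in pluck: pos 0: p→z (+10), pos 1: l→p (+4), pos 2: u→e (+10), pos 3: c→g (+4) — repeating every 2. A repeating key of period 2 is used — shifts +10, +4 over and over.
Reversing it on zvszkgi: z−10=p, v−4=r, s−10=i, z−4=v, k−10=a, g−4=c, i−10=y.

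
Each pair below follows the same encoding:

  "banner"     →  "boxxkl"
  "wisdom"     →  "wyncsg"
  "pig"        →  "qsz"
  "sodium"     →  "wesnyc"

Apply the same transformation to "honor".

Two steps: reverse the string, then apply a Caesar shift of +10.
Applying it to honor: reverse → ronoh; then shift: r+10=b, o+10=y, n+10=x, o+10=y, h+10=r.

byxyr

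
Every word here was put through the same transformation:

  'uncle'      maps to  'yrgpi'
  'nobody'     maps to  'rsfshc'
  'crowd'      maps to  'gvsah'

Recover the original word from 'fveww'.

Compare letters: u→y is +4, n→r is +4, c→g is +4 — a constant shift. It's a constant shift of +4 (ROT4).
Decoding fveww: f−4=b, v−4=r, e−4=a, w−4=s, w−4=s.

brass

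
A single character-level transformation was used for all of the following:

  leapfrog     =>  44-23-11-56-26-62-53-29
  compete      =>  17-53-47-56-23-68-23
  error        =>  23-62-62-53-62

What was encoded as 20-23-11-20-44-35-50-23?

l(#12)→44 and e(#5)→23: differences scale by 3, so n = 3·pos + 8. Each letter becomes 3×(its alphabet position, a=1..z=26) + 8.
Decoding 20-23-11-20-44-35-50-23: 20→(20−8)÷3=4=d, 23→(23−8)÷3=5=e, 11→(11−8)÷3=1=a, 20→(20−8)÷3=4=d, 44→(44−8)÷3=12=l, 35→(35−8)÷3=9=i, 50→(50−8)÷3=14=n, 23→(23−8)÷3=5=e.

deadline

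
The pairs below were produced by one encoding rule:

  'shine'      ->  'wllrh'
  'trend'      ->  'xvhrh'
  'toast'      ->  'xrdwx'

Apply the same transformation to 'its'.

The shift depends on letter class: consonant s→w is +4, but vowel i→l is +3. The rule splits by letter class: vowels +3, consonants +4.
On its: i(vowel)+3=l, t(cons)+4=x, s(cons)+4=w.

lxw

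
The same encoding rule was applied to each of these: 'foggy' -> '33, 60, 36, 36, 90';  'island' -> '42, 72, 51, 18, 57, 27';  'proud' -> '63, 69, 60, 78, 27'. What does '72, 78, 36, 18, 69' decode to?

sugar

f(#6)→33 and o(#15)→60: differences scale by 3, so n = 3·pos + 15. The formula is n = 3×(alphabet index, a=1) + 15.
Decoding 72, 78, 36, 18, 69: 72→(72−15)÷3=19=s, 78→(78−15)÷3=21=u, 36→(36−15)÷3=7=g, 18→(18−15)÷3=1=a, 69→(69−15)÷3=18=r.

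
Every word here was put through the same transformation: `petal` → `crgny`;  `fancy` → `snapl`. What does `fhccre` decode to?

supper

Compare letters: p→c is +13, e→r is +13, t→g is +13 — a constant shift. Every letter moves 13 places later in the alphabet, wrapping around z→a.
Undoing it on fhccre: f−13=s, h−13=u, c−13=p, c−13=p, r−13=e, e−13=r.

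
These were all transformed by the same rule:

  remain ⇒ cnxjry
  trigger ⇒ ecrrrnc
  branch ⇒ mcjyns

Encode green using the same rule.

The shift depends on letter class: consonant r→c is +11, but vowel e→n is +9. Vowels shift forward by 9 and consonants shift forward by 11.
On green: g(cons)+11=r, r(cons)+11=c, e(vowel)+9=n, e(vowel)+9=n, n(cons)+11=y.

rcnny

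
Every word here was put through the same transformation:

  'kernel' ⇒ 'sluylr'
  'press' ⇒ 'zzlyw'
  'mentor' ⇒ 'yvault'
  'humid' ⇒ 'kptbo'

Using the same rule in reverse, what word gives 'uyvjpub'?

The output letters match the input read backwards, each shifted +7: kernel reversed is lenrek. The word is reversed, then every letter is shifted forward by 7.
Reversing it on uyvjpub: shift back: u−7=n, y−7=r, v−7=o, j−7=c, p−7=i, u−7=n, b−7=u → nrocinu; then reverse → unicorn.

unicorn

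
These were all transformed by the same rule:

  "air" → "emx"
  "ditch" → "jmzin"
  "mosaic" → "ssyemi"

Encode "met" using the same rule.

Two shifts are in play — +4 for a/e/i/o/u, +6 for every other letter.
Applying it to met: m(cons)+6=s, e(vowel)+4=i, t(cons)+6=z.

siz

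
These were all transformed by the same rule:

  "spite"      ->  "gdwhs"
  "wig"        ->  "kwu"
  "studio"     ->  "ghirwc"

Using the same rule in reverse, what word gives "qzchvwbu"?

clothing

Compare letters: s→g is +14, p→d is +14, i→w is +14 — a constant shift. This is a Caesar cipher with shift 14.
Decoding qzchvwbu: q−14=c, z−14=l, c−14=o, h−14=t, v−14=h, w−14=i, b−14=n, u−14=g.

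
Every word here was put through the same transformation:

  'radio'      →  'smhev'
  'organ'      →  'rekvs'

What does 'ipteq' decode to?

The output letters match the input read backwards, each shifted +4: radio reversed is oidar. The word is reversed, then every letter is shifted forward by 4.
Reversing it on ipteq: shift back: i−4=e, p−4=l, t−4=p, e−4=a, q−4=m → elpam; then reverse → maple.

maple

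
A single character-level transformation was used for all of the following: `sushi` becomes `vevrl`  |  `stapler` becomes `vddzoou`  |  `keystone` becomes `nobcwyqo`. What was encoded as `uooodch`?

Shifts by position in sushi: pos 0: s→v (+3), pos 1: u→e (+10), pos 2: s→v (+3), pos 3: h→r (+10) — repeating every 2. It's a Vigenère-style cipher with numeric key [3,10]: position i shifts by key[i mod 2].
Decoding uooodch: u−3=r, o−10=e, o−3=l, o−10=e, d−3=a, c−10=s, h−3=e.

release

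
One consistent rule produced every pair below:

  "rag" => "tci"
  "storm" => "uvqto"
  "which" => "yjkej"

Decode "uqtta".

Compare letters: r→t is +2, a→c is +2, g→i is +2 — a constant shift. Each letter is shifted forward by 2 in the alphabet (a Caesar shift of +2).
Undoing it on uqtta: u−2=s, q−2=o, t−2=r, t−2=r, a−2=y.

sorry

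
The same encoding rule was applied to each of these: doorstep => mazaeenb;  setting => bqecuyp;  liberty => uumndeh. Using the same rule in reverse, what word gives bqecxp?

A repeating key of period 3 is used — shifts +9, +12, +11 over and over.
Decoding bqecxp: b−9=s, q−12=e, e−11=t, c−9=t, x−12=l, p−11=e.

settle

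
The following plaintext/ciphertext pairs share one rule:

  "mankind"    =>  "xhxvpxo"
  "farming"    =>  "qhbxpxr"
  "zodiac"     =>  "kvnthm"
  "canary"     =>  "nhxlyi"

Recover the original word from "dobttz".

Shifts by position in mankind: pos 0: m→x (+11), pos 1: a→h (+7), pos 2: n→x (+10), pos 3: k→v (+11), pos 4: i→p (+7), pos 5: n→x (+10) — repeating every 3. The shifts repeat in a cycle of length 3: positions 0,1,… shift by +11, +7, +10, then the pattern repeats.
Undoing it on dobttz: d−11=s, o−7=h, b−10=r, t−11=i, t−7=m, z−10=p.

shrimp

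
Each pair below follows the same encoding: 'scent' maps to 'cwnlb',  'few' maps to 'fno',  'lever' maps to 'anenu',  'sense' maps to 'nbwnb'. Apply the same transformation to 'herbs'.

bkanq

The word is reversed, then every letter is shifted forward by 9.
On herbs: reverse → sbreh; then shift: s+9=b, b+9=k, r+9=a, e+9=n, h+9=q.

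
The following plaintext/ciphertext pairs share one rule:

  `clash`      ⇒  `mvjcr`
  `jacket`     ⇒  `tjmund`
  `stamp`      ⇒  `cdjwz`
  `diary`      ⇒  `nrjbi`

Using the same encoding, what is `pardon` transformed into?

The shift depends on letter class: consonant c→m is +10, but vowel a→j is +9. Vowels shift forward by 9 and consonants shift forward by 10.
On pardon: p(cons)+10=z, a(vowel)+9=j, r(cons)+10=b, d(cons)+10=n, o(vowel)+9=x, n(cons)+10=x.

zjbnxx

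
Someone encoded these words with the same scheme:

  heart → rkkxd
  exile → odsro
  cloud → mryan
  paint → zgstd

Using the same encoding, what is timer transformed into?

A repeating key of period 2 is used — shifts +10, +6 over and over.
Applying it to timer: t+10=d, i+6=o, m+10=w, e+6=k, r+10=b.

dowkb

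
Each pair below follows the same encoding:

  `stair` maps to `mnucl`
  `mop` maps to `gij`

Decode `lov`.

Compare letters: s→m is +20, t→n is +20, a→u is +20 — a constant shift. Every letter moves 20 places later in the alphabet, wrapping around z→a.
Decoding lov: l−20=r, o−20=u, v−20=b.

rub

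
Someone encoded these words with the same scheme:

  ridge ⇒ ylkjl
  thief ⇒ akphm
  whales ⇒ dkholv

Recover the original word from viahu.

The shifts repeat in a cycle of length 2: positions 0,1,… shift by +7, +3, then the pattern repeats.
Decoding viahu: v−7=o, i−3=f, a−7=t, h−3=e, u−7=n.

often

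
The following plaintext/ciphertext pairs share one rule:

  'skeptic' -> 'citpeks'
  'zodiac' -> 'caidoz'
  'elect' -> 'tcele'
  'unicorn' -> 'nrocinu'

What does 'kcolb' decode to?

The output letters match the input read backwards: skeptic reversed is citpeks. It's just the letters in reverse order.
Decoding kcolb: then reverse → block.

block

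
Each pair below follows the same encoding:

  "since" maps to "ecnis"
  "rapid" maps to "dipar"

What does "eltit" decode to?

It's just the letters in reverse order.
Decoding eltit: then reverse → title.

title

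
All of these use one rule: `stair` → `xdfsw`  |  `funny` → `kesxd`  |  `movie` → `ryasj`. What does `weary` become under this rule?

The shifts repeat in a cycle of length 2: positions 0,1,… shift by +5, +10, then the pattern repeats.
Applying it to weary: w+5=b, e+10=o, a+5=f, r+10=b, y+5=d.

bofbd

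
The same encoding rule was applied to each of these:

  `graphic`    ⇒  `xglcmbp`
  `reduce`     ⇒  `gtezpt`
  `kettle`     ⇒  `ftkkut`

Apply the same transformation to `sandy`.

g(6)→x(23) and r(17)→g(6) fit y≡15x+11 (mod 26); the inverse of 15 mod 26 is 7. Each letter's alphabet position (a=0..z=25) is mapped through 15·x+11 mod 26 — an affine cipher.
Applying it to sandy: s(18)→15·18+11≡21=v; a(0)→15·0+11≡11=l; n(13)→15·13+11≡24=y; d(3)→15·3+11≡4=e; y(24)→15·24+11≡7=h (all mod 26).

vlyeh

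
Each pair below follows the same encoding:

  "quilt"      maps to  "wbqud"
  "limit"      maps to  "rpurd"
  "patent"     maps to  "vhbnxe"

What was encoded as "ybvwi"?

In quilt: q→w is +6, u→b is +7, i→q is +8, l→u is +9 — the shift increases by 1 each position. Letter i (0-indexed) is shifted by i+6, so successive shifts are 6, 7, 8, ….
Undoing it on ybvwi: y−6=s, b−7=u, v−8=n, w−9=n, i−10=y.

sunny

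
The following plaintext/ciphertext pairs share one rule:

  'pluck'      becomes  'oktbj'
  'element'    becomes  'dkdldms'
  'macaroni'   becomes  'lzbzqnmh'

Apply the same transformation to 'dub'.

cta

Compare letters: p→o is +25, l→k is +25, u→t is +25 — a constant shift. Each letter is shifted forward by 25 in the alphabet (a Caesar shift of +25).
On dub: d+25=c, u+25=t, b+25=a.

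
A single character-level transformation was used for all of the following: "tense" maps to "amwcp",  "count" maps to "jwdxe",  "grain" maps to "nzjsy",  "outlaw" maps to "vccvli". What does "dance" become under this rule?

Each letter shifts forward by (position + 7), i.e. 7, 8, 9, … — the shift grows by one for each successive letter.
Applying it to dance: d+7=k, a+8=i, n+9=w, c+10=m, e+11=p.

kiwmp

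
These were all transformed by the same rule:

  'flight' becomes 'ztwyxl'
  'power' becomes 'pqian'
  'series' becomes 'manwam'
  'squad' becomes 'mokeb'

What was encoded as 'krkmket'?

unusual

f(5)→z(25) and l(11)→t(19) fit y≡25x+4 (mod 26); the inverse of 25 mod 26 is 25. Treating letters as 0–25, the rule is x ↦ 25x + 4 (mod 26).
Undoing it on krkmket: k(10)→25·(10−4)≡20=u; r(17)→25·(17−4)≡13=n; k(10)→25·(10−4)≡20=u; m(12)→25·(12−4)≡18=s; k(10)→25·(10−4)≡20=u; e(4)→25·(4−4)≡0=a; t(19)→25·(19−4)≡11=l (all mod 26).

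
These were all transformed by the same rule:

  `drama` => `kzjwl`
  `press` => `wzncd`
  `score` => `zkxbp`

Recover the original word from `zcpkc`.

In drama: d→k is +7, r→z is +8, a→j is +9, m→w is +10 — the shift increases by 1 each position. Each letter shifts forward by (position + 7), i.e. 7, 8, 9, … — the shift grows by one for each successive letter.
Decoding zcpkc: z−7=s, c−8=u, p−9=g, k−10=a, c−11=r.

sugar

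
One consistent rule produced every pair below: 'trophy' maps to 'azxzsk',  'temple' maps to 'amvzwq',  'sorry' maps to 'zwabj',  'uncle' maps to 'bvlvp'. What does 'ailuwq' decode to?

tackle

In trophy: t→a is +7, r→z is +8, o→x is +9, p→z is +10 — the shift increases by 1 each position. Letter i (0-indexed) is shifted by i+7, so successive shifts are 7, 8, 9, ….
Decoding ailuwq: a−7=t, i−8=a, l−9=c, u−10=k, w−11=l, q−12=e.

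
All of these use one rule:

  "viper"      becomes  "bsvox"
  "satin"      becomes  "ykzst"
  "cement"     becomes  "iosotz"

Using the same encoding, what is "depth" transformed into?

jovzn

The shift depends on letter class: consonant v→b is +6, but vowel i→s is +10. Vowels shift forward by 10 and consonants shift forward by 6.
Applying it to depth: d(cons)+6=j, e(vowel)+10=o, p(cons)+6=v, t(cons)+6=z, h(cons)+6=n.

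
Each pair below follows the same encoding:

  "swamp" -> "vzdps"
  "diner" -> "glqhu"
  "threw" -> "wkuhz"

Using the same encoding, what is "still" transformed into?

Compare letters: s→v is +3, w→z is +3, a→d is +3 — a constant shift. This is a Caesar cipher with shift 3.
For still: s+3=v, t+3=w, i+3=l, l+3=o, l+3=o.

vwloo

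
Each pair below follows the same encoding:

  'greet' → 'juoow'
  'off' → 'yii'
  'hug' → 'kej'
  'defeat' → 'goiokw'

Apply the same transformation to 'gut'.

The shift depends on letter class: consonant g→j is +3, but vowel e→o is +10. The rule splits by letter class: vowels +10, consonants +3.
Applying it to gut: g(cons)+3=j, u(vowel)+10=e, t(cons)+3=w.

jew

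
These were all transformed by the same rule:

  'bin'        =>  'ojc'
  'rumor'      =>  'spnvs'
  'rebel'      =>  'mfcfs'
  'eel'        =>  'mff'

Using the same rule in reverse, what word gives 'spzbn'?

mayor

The output letters match the input read backwards, each shifted +1: bin reversed is nib. Two steps: reverse the string, then apply a Caesar shift of +1.
Undoing it on spzbn: shift back: s−1=r, p−1=o, z−1=y, b−1=a, n−1=m → royam; then reverse → mayor.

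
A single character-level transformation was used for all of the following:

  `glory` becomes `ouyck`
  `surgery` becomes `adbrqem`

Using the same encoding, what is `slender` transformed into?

auoyprf

In glory: g→o is +8, l→u is +9, o→y is +10, r→c is +11 — the shift increases by 1 each position. The shift increases by 1 at each position, starting from +8: 8, 9, 10, ….
On slender: s+8=a, l+9=u, e+10=o, n+11=y, d+12=p, e+13=r, r+14=f.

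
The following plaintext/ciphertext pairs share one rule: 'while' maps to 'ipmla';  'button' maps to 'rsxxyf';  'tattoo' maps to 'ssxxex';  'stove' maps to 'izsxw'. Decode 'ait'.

The output letters match the input read backwards, each shifted +4: while reversed is elihw. The word is reversed, then every letter is shifted forward by 4.
Decoding ait: shift back: a−4=w, i−4=e, t−4=p → wep; then reverse → pew.

pew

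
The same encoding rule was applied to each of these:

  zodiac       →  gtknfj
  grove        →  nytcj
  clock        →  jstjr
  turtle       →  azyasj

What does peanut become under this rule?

wjfuza

The shift depends on letter class: consonant z→g is +7, but vowel o→t is +5. The rule splits by letter class: vowels +5, consonants +7.
Applying it to peanut: p(cons)+7=w, e(vowel)+5=j, a(vowel)+5=f, n(cons)+7=u, u(vowel)+5=z, t(cons)+7=a.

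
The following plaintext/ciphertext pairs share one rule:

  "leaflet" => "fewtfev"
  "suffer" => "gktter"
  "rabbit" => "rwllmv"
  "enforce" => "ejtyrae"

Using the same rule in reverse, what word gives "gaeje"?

scene

l(11)→f(5) and e(4)→e(4) fit y≡15x+22 (mod 26); the inverse of 15 mod 26 is 7. Each letter's alphabet position (a=0..z=25) is mapped through 15·x+22 mod 26 — an affine cipher.
Reversing it on gaeje: g(6)→7·(6−22)≡18=s; a(0)→7·(0−22)≡2=c; e(4)→7·(4−22)≡4=e; j(9)→7·(9−22)≡13=n; e(4)→7·(4−22)≡4=e (all mod 26).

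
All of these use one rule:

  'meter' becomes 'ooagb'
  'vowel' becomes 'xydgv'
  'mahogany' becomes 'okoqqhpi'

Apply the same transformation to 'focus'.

Shifts by position in meter: pos 0: m→o (+2), pos 1: e→o (+10), pos 2: t→a (+7), pos 3: e→g (+2), pos 4: r→b (+10) — repeating every 3. It's a Vigenère-style cipher with numeric key [2,10,7]: position i shifts by key[i mod 3].
For focus: f+2=h, o+10=y, c+7=j, u+2=w, s+10=c.

hyjwc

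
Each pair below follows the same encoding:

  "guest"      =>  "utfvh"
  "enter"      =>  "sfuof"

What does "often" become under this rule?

Two steps: reverse the string, then apply a Caesar shift of +1.
For often: reverse → netfo; then shift: n+1=o, e+1=f, t+1=u, f+1=g, o+1=p.

ofugp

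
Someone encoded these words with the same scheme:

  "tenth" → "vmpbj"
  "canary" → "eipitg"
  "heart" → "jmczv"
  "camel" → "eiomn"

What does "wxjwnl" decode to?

uphold

Shifts by position in tenth: pos 0: t→v (+2), pos 1: e→m (+8), pos 2: n→p (+2), pos 3: t→b (+8) — repeating every 2. The shifts repeat in a cycle of length 2: positions 0,1,… shift by +2, +8, then the pattern repeats.
Decoding wxjwnl: w−2=u, x−8=p, j−2=h, w−8=o, n−2=l, l−8=d.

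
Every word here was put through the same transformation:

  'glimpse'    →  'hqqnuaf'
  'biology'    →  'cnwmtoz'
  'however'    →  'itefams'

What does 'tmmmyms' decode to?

shelter

Shifts by position in glimpse: pos 0: g→h (+1), pos 1: l→q (+5), pos 2: i→q (+8), pos 3: m→n (+1), pos 4: p→u (+5), pos 5: s→a (+8) — repeating every 3. A repeating key of period 3 is used — shifts +1, +5, +8 over and over.
Reversing it on tmmmyms: t−1=s, m−5=h, m−8=e, m−1=l, y−5=t, m−8=e, s−1=r.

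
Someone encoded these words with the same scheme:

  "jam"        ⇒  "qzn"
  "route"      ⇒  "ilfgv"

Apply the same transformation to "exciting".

This is the alphabet-reversal cipher (Atbash): a becomes z, b becomes y, etc.
On exciting: e↔v, x↔c, c↔x, i↔r, t↔g, i↔r, n↔m, g↔t.

vcxrgrmt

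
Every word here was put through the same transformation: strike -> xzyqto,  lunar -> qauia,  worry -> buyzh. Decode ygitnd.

In strike: s→x is +5, t→z is +6, r→y is +7, i→q is +8 — the shift increases by 1 each position. Letter i (0-indexed) is shifted by i+5, so successive shifts are 5, 6, 7, ….
Reversing it on ygitnd: y−5=t, g−6=a, i−7=b, t−8=l, n−9=e, d−10=t.

tablet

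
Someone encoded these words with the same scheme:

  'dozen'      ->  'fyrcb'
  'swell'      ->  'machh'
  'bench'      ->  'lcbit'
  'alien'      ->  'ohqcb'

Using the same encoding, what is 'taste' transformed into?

jomjc

Treating letters as 0–25, the rule is x ↦ 23x + 14 (mod 26).
Applying it to taste: t(19)→23·19+14≡9=j; a(0)→23·0+14≡14=o; s(18)→23·18+14≡12=m; t(19)→23·19+14≡9=j; e(4)→23·4+14≡2=c (all mod 26).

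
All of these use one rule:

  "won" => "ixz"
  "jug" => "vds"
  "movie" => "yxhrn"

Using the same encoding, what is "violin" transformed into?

The shift depends on letter class: consonant w→i is +12, but vowel o→x is +9. The rule splits by letter class: vowels +9, consonants +12.
On violin: v(cons)+12=h, i(vowel)+9=r, o(vowel)+9=x, l(cons)+12=x, i(vowel)+9=r, n(cons)+12=z.

hrxxrz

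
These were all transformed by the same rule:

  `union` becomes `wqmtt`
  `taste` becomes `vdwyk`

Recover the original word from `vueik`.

trade

In union: u→w is +2, n→q is +3, i→m is +4, o→t is +5 — the shift increases by 1 each position. The shift increases by 1 at each position, starting from +2: 2, 3, 4, ….
Undoing it on vueik: v−2=t, u−3=r, e−4=a, i−5=d, k−6=e.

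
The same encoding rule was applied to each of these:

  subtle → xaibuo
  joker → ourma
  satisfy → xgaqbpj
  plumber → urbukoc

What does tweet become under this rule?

yclmc

In subtle: s→x is +5, u→a is +6, b→i is +7, t→b is +8 — the shift increases by 1 each position. Letter i (0-indexed) is shifted by i+5, so successive shifts are 5, 6, 7, ….
Applying it to tweet: t+5=y, w+6=c, e+7=l, e+8=m, t+9=c.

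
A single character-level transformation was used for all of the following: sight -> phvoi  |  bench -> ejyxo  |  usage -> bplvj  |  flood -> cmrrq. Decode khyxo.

Treating letters as 0–25, the rule is x ↦ 19x + 11 (mod 26).
Reversing it on khyxo: k(10)→11·(10−11)≡15=p; h(7)→11·(7−11)≡8=i; y(24)→11·(24−11)≡13=n; x(23)→11·(23−11)≡2=c; o(14)→11·(14−11)≡7=h (all mod 26).

pinch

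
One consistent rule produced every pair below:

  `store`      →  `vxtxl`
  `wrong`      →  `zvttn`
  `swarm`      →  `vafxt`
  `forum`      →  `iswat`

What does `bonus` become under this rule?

In store: s→v is +3, t→x is +4, o→t is +5, r→x is +6 — the shift increases by 1 each position. Letter i (0-indexed) is shifted by i+3, so successive shifts are 3, 4, 5, ….
Applying it to bonus: b+3=e, o+4=s, n+5=s, u+6=a, s+7=z.

essaz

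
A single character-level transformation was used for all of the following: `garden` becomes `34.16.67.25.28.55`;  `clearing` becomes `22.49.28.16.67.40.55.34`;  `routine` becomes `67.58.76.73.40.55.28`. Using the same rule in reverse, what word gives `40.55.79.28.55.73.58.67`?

inventor

The formula is n = 3×(alphabet index, a=1) + 13.
Reversing it on 40.55.79.28.55.73.58.67: 40→(40−13)÷3=9=i, 55→(55−13)÷3=14=n, 79→(79−13)÷3=22=v, 28→(28−13)÷3=5=e, 55→(55−13)÷3=14=n, 73→(73−13)÷3=20=t, 58→(58−13)÷3=15=o, 67→(67−13)÷3=18=r.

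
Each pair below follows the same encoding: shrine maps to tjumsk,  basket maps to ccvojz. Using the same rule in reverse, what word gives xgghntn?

In shrine: s→t is +1, h→j is +2, r→u is +3, i→m is +4 — the shift increases by 1 each position. Each letter shifts forward by (position + 1), i.e. 1, 2, 3, … — the shift grows by one for each successive letter.
Decoding xgghntn: x−1=w, g−2=e, g−3=d, h−4=d, n−5=i, t−6=n, n−7=g.

wedding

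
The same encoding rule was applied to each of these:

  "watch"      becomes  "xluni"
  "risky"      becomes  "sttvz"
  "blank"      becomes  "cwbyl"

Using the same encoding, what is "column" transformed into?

dzmfny

A repeating key of period 2 is used — shifts +1, +11 over and over.
On column: c+1=d, o+11=z, l+1=m, u+11=f, m+1=n, n+11=y.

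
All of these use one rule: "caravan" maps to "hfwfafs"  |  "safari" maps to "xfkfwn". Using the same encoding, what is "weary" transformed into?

Compare letters: c→h is +5, a→f is +5, r→w is +5 — a constant shift. Every letter moves 5 places later in the alphabet, wrapping around z→a.
Applying it to weary: w+5=b, e+5=j, a+5=f, r+5=w, y+5=d.

bjfwd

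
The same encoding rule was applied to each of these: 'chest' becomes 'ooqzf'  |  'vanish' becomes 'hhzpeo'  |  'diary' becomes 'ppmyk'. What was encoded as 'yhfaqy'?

Shifts by position in chest: pos 0: c→o (+12), pos 1: h→o (+7), pos 2: e→q (+12), pos 3: s→z (+7) — repeating every 2. It's a Vigenère-style cipher with numeric key [12,7]: position i shifts by key[i mod 2].
Undoing it on yhfaqy: y−12=m, h−7=a, f−12=t, a−7=t, q−12=e, y−7=r.

matter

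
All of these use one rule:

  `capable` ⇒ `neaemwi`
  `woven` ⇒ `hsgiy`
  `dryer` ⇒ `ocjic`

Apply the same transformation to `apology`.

The rule splits by letter class: vowels +4, consonants +11.
On apology: a(vowel)+4=e, p(cons)+11=a, o(vowel)+4=s, l(cons)+11=w, o(vowel)+4=s, g(cons)+11=r, y(cons)+11=j.

easwsrj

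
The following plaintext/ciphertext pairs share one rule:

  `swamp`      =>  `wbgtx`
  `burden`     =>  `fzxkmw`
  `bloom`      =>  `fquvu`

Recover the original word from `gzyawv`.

custom

Each letter shifts forward by (position + 4), i.e. 4, 5, 6, … — the shift grows by one for each successive letter.
Undoing it on gzyawv: g−4=c, z−5=u, y−6=s, a−7=t, w−8=o, v−9=m.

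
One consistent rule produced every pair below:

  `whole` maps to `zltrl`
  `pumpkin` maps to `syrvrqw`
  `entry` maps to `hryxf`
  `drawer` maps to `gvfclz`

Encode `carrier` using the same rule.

The shift increases by 1 at each position, starting from +3: 3, 4, 5, ….
For carrier: c+3=f, a+4=e, r+5=w, r+6=x, i+7=p, e+8=m, r+9=a.

fewxpma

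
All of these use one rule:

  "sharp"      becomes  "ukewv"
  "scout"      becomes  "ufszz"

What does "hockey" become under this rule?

jrgpkf

In sharp: s→u is +2, h→k is +3, a→e is +4, r→w is +5 — the shift increases by 1 each position. Each letter shifts forward by (position + 2), i.e. 2, 3, 4, … — the shift grows by one for each successive letter.
On hockey: h+2=j, o+3=r, c+4=g, k+5=p, e+6=k, y+7=f.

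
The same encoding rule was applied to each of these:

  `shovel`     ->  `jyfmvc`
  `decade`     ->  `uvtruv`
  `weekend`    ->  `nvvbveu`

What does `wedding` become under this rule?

nvuuzex

Compare letters: s→j is +17, h→y is +17, o→f is +17 — a constant shift. Each letter is shifted forward by 17 in the alphabet (a Caesar shift of +17).
For wedding: w+17=n, e+17=v, d+17=u, d+17=u, i+17=z, n+17=e, g+17=x.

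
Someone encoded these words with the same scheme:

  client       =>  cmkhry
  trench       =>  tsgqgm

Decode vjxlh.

vivid

The shift increases by 1 at each position, starting from +0: 0, 1, 2, ….
Reversing it on vjxlh: v−0=v, j−1=i, x−2=v, l−3=i, h−4=d.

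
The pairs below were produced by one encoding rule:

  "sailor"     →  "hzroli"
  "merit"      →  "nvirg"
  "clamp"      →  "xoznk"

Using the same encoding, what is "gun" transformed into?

tfm

Each pair mirrors across the alphabet (s↔h, a↔z, i↔r): positions sum to 25. Letters are reflected about the middle of the alphabet (position → 25−position): Atbash.
Applying it to gun: g↔t, u↔f, n↔m.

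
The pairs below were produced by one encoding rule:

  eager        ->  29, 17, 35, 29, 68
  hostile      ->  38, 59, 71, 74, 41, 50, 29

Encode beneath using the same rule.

e(#5)→29 and a(#1)→17: differences scale by 3, so n = 3·pos + 14. Each letter becomes 3×(its alphabet position, a=1..z=26) + 14.
For beneath: b=2→20, e=5→29, n=14→56, e=5→29, a=1→17, t=20→74, h=8→38.

20, 29, 56, 29, 17, 74, 38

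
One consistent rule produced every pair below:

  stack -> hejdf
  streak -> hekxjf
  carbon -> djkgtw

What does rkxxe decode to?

s(18)→h(7) and t(19)→e(4) fit y≡23x+9 (mod 26); the inverse of 23 mod 26 is 17. This is an affine cipher: with a=0,…,z=25, each position x becomes (23x+9) mod 26.
Decoding rkxxe: r(17)→17·(17−9)≡6=g; k(10)→17·(10−9)≡17=r; x(23)→17·(23−9)≡4=e; x(23)→17·(23−9)≡4=e; e(4)→17·(4−9)≡19=t (all mod 26).

greet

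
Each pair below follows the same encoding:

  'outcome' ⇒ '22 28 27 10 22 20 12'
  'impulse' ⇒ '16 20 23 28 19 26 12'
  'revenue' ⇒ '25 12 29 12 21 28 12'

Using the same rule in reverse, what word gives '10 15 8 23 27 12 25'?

o is letter #15 and maps to 22: an offset of 7. Each letter is replaced by its alphabet position (a=1..z=26) + 7.
Decoding 10 15 8 23 27 12 25: 10→(10−7)÷1=3=c, 15→(15−7)÷1=8=h, 8→(8−7)÷1=1=a, 23→(23−7)÷1=16=p, 27→(27−7)÷1=20=t, 12→(12−7)÷1=5=e, 25→(25−7)÷1=18=r.

chapter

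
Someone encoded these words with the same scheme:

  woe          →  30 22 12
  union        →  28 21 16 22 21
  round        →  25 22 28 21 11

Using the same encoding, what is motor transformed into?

Letters become their 1-based position plus 7 (so a→8, b→9, …).
For motor: m=13→20, o=15→22, t=20→27, o=15→22, r=18→25.

20 22 27 22 25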